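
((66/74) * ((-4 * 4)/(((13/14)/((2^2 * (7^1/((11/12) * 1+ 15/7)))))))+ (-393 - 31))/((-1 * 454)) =34899796/28061059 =1.24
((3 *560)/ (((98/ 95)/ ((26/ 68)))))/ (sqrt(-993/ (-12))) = 148200 *sqrt(331)/ 39389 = 68.45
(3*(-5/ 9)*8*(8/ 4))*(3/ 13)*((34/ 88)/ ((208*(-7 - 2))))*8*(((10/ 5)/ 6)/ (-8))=-85/ 200772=-0.00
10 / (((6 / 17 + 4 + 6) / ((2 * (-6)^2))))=765 / 11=69.55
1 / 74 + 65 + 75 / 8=22019 / 296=74.39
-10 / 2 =-5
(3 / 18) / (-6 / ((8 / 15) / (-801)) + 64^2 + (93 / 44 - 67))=11 / 860796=0.00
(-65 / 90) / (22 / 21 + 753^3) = -91 / 53796680034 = -0.00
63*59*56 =208152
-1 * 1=-1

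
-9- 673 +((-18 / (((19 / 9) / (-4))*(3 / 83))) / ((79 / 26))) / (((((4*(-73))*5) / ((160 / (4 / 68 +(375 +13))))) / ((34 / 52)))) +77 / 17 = -925089286221 / 1365389153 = -677.53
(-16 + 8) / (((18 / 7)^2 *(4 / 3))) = -49 / 54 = -0.91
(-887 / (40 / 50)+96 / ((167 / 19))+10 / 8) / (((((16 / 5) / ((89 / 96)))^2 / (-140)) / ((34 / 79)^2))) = 733621149128875 / 307371147264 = 2386.76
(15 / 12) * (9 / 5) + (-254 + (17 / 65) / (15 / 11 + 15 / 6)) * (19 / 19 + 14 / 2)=-2637971 / 1300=-2029.21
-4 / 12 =-1 / 3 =-0.33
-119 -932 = -1051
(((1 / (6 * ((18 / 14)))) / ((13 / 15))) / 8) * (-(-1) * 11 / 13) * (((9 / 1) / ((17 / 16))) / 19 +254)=1216985 / 302328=4.03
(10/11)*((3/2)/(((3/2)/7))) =70/11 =6.36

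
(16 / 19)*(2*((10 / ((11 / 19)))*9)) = 2880 / 11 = 261.82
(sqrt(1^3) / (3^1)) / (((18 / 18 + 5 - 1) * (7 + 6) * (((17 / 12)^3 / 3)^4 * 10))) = 120367356051456 / 189352227099672325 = 0.00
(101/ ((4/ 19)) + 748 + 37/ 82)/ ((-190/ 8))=-40285/ 779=-51.71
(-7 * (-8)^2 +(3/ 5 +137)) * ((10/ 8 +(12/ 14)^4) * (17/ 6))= -56689322/ 36015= -1574.05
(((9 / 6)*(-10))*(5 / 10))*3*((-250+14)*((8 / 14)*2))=42480 / 7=6068.57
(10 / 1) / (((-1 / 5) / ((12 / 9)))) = -200 / 3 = -66.67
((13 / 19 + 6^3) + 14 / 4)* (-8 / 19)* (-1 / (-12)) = -2789 / 361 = -7.73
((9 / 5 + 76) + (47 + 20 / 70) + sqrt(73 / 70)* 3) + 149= 3* sqrt(5110) / 70 + 9593 / 35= 277.15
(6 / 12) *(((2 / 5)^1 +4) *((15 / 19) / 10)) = 0.17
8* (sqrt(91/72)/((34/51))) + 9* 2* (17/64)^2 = 2601/2048 + sqrt(182) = 14.76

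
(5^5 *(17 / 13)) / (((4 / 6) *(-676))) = -159375 / 17576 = -9.07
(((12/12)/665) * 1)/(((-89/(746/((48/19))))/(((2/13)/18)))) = -373/8746920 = -0.00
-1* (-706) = 706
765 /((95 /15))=2295 /19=120.79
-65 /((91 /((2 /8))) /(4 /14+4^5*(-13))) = 2377.09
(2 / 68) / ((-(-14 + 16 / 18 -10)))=9 / 7072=0.00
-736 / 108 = -184 / 27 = -6.81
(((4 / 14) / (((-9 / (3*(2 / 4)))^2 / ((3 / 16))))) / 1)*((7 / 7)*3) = 1 / 224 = 0.00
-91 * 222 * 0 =0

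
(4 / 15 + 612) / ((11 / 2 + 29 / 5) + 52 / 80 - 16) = -36736 / 243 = -151.18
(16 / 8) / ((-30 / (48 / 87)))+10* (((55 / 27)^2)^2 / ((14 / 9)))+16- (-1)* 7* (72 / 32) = 34139705861 / 239738940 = 142.40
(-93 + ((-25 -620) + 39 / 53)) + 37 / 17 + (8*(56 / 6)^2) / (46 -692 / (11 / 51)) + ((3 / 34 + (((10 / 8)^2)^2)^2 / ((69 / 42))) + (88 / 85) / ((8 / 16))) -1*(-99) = -630.52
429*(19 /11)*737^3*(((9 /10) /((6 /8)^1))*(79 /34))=70302216471201 /85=827084899661.19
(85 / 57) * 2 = 170 / 57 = 2.98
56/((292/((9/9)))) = 14/73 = 0.19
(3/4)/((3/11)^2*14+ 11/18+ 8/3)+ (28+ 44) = 1357875/18814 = 72.17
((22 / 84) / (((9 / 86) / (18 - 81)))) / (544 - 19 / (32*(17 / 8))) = -0.29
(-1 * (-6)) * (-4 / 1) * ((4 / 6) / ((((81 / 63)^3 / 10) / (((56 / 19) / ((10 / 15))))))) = -1536640 / 4617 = -332.82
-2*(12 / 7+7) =-122 / 7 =-17.43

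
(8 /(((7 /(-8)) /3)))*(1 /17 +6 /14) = -11136 /833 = -13.37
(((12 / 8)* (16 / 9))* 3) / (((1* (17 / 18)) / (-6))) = -864 / 17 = -50.82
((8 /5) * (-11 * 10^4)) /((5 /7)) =-246400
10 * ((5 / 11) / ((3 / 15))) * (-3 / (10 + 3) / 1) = -750 / 143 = -5.24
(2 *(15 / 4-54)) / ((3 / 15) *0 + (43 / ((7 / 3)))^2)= -3283 / 11094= -0.30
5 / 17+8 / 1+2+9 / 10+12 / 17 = 119 / 10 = 11.90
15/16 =0.94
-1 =-1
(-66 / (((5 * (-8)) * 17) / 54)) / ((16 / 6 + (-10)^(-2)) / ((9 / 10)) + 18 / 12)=24057 / 20536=1.17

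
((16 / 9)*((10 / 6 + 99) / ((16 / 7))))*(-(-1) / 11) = 7.12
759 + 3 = 762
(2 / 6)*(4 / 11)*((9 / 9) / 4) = 1 / 33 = 0.03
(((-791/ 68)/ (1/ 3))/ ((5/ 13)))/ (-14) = 4407/ 680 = 6.48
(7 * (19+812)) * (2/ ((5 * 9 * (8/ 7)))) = 13573/ 60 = 226.22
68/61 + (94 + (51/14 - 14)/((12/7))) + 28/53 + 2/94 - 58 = 115322297/3646824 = 31.62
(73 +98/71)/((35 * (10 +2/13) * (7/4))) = 0.12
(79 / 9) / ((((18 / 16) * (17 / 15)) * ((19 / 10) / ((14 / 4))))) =110600 / 8721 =12.68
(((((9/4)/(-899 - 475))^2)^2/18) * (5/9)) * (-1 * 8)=-5/2816059884544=-0.00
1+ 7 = 8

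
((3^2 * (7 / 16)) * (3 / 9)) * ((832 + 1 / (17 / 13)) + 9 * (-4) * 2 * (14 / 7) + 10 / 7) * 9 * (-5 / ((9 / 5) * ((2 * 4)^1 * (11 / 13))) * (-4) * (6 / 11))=240239025 / 32912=7299.44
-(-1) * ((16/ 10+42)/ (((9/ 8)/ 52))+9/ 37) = 3355861/ 1665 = 2015.53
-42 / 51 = -0.82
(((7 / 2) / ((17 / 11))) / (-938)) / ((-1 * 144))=11 / 656064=0.00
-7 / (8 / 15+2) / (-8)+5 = 1625 / 304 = 5.35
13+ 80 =93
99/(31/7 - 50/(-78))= 19.53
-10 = -10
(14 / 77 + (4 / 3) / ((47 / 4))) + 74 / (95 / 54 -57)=-4831582 / 4626633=-1.04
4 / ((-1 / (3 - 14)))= 44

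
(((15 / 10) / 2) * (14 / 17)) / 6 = 7 / 68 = 0.10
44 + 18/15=226/5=45.20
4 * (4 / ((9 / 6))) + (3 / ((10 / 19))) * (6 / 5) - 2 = 15.51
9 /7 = 1.29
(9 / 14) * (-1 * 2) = -9 / 7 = -1.29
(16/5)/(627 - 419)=1/65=0.02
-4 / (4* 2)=-1 / 2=-0.50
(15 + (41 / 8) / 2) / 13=281 / 208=1.35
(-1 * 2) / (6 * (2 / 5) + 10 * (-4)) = 5 / 94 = 0.05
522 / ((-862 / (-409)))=106749 / 431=247.68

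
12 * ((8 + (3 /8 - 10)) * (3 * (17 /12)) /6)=-221 /16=-13.81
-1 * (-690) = 690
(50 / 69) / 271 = 50 / 18699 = 0.00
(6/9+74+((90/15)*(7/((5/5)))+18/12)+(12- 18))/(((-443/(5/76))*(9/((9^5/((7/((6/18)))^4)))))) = -0.00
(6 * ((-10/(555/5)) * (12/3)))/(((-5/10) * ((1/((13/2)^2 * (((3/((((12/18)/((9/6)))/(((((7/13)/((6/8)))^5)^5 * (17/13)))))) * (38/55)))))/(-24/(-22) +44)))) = 967598026043749395040643521868629148696576/76259710732570217809053825629071848221973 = 12.69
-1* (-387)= 387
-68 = -68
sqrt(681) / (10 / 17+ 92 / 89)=1513 *sqrt(681) / 2454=16.09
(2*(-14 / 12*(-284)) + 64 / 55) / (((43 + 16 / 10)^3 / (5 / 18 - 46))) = -1126810450 / 3293601399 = -0.34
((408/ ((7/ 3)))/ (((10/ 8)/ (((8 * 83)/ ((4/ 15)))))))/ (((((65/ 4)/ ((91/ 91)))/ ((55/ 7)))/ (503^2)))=27143096986368/ 637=42610827294.14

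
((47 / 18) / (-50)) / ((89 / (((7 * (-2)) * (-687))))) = -75341 / 13350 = -5.64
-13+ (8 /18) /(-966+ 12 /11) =-620941 /47763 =-13.00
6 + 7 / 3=25 / 3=8.33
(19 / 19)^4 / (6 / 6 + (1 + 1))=1 / 3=0.33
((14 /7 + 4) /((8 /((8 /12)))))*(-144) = -72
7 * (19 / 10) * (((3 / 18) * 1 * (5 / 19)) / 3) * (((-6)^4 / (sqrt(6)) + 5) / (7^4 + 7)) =5 / 12384 + 3 * sqrt(6) / 172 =0.04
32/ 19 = 1.68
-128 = -128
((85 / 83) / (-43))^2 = 7225 / 12737761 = 0.00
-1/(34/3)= -0.09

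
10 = 10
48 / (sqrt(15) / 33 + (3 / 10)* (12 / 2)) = 392040 / 14639 - 6600* sqrt(15) / 14639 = 25.03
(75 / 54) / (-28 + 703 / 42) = -175 / 1419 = -0.12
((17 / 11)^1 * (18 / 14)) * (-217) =-431.18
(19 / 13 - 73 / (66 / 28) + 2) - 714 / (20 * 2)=-45.36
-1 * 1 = -1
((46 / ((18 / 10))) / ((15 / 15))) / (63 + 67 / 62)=14260 / 35757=0.40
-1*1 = -1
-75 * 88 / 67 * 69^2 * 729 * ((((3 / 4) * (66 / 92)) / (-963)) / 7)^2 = -654951825 / 300696536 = -2.18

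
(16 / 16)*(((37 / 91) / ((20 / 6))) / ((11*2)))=111 / 20020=0.01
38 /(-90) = -19 /45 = -0.42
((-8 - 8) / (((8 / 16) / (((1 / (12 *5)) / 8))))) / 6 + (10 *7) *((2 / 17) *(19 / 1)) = 239383 / 1530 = 156.46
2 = 2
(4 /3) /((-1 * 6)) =-2 /9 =-0.22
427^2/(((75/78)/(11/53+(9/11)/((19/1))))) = 13159777904/276925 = 47521.09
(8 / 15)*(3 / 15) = 8 / 75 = 0.11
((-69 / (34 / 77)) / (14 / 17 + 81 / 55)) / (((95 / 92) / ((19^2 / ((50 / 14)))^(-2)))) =-240033750 / 37213291871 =-0.01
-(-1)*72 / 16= 9 / 2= 4.50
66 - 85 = -19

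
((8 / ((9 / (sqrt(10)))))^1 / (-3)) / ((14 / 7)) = -4 * sqrt(10) / 27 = -0.47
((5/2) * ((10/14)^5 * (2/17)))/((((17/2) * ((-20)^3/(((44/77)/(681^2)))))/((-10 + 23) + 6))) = -2375/126145073359368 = -0.00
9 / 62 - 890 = -55171 / 62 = -889.85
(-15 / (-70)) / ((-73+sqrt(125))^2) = 1095* sqrt(5) / 189571312+8181 / 189571312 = 0.00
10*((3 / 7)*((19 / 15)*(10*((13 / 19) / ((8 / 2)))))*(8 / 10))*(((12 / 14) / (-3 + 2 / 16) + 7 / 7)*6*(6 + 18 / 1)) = 846144 / 1127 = 750.79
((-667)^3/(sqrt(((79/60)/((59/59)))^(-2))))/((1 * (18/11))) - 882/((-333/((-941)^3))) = -97730981989979/39960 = -2445720270.02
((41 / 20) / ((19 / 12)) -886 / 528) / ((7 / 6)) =-9613 / 29260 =-0.33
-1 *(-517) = 517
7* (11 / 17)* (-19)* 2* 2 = -5852 / 17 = -344.24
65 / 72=0.90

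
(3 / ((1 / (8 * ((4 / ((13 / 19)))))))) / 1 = 1824 / 13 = 140.31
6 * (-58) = -348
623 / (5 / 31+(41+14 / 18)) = 173817 / 11701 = 14.85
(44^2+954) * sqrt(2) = 2890 * sqrt(2) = 4087.08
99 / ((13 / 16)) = 1584 / 13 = 121.85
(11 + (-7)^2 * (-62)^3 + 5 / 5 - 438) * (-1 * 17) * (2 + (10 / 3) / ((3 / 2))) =7544309708 / 9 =838256634.22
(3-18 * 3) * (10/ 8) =-255/ 4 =-63.75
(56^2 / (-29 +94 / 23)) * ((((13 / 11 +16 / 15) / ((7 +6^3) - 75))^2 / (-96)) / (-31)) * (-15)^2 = -155121407 / 70618156488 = -0.00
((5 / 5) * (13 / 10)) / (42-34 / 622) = 4043 / 130450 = 0.03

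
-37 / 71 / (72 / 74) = -1369 / 2556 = -0.54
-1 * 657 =-657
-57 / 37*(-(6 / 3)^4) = 912 / 37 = 24.65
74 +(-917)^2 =840963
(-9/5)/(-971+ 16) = 9/4775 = 0.00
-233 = -233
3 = 3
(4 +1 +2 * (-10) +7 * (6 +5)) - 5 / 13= 801 / 13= 61.62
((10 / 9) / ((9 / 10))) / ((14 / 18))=100 / 63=1.59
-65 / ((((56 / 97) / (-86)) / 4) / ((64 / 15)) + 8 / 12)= -52054080 / 533573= -97.56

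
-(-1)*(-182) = -182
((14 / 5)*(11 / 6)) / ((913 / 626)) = 4382 / 1245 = 3.52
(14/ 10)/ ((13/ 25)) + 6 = 113/ 13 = 8.69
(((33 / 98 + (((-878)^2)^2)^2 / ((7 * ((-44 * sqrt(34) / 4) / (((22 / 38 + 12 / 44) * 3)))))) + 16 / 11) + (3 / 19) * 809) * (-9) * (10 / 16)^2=7065183704736877072376.62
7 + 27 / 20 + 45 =1067 / 20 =53.35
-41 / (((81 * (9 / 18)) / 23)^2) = -86756 / 6561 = -13.22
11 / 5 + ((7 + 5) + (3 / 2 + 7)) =227 / 10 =22.70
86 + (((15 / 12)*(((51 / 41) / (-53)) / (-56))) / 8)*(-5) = 334884101 / 3894016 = 86.00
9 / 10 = 0.90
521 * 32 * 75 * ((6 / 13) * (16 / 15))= 8002560 / 13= 615581.54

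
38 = 38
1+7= 8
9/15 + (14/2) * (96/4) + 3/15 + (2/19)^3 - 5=5617561/34295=163.80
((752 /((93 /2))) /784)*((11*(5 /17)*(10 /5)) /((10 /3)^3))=4653 /1291150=0.00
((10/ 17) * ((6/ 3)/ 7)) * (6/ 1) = 120/ 119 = 1.01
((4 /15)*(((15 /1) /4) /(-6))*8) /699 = -4 /2097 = -0.00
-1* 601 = -601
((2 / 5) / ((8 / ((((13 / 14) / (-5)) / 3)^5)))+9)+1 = 81682019628707 / 8168202000000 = 10.00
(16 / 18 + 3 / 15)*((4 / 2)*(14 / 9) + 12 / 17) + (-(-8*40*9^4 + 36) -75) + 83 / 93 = 448088437496 / 213435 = 2099414.05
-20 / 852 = -5 / 213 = -0.02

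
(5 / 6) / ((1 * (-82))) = -5 / 492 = -0.01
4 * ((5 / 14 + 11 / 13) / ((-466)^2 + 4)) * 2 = 219 / 4940390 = 0.00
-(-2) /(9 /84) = 56 /3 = 18.67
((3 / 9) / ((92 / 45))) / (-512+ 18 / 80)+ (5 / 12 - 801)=-4523294431 / 5649996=-800.58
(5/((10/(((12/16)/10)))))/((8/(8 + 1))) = 27/640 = 0.04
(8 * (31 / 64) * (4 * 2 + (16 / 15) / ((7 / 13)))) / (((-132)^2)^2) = 4061 / 31877556480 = 0.00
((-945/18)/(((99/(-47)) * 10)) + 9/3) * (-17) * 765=-71428.98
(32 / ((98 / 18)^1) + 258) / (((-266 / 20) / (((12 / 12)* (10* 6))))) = -7758000 / 6517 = -1190.43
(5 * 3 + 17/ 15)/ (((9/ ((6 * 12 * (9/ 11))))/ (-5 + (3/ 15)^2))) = -65472/ 125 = -523.78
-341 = -341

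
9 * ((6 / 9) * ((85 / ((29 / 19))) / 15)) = 646 / 29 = 22.28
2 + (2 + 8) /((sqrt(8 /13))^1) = 2 + 5 * sqrt(26) /2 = 14.75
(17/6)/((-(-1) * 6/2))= 17/18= 0.94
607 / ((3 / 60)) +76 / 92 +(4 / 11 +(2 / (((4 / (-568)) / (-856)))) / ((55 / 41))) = 244605677 / 1265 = 193364.17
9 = 9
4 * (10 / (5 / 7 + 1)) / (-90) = -7 / 27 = -0.26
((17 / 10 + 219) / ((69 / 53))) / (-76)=-116971 / 52440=-2.23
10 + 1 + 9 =20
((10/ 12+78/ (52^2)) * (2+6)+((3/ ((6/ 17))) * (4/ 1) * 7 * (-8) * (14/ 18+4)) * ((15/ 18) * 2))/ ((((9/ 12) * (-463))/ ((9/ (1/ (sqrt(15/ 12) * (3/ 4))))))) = 5319259 * sqrt(5)/ 36114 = 329.35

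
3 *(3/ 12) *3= 9/ 4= 2.25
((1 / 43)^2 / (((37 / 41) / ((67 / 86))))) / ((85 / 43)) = 2747 / 11630210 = 0.00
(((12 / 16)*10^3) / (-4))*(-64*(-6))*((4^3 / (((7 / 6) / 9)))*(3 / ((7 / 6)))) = -4478976000 / 49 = -91407673.47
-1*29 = -29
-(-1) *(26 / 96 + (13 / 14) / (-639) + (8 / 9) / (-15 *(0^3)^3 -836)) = 4013407 / 14957712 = 0.27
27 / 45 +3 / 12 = 17 / 20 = 0.85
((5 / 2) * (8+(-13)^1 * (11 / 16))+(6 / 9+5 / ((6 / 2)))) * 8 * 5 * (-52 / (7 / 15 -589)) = -325 / 8828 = -0.04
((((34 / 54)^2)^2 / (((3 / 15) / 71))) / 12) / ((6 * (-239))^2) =29649955 / 13113982667952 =0.00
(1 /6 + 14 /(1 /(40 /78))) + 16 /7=1753 /182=9.63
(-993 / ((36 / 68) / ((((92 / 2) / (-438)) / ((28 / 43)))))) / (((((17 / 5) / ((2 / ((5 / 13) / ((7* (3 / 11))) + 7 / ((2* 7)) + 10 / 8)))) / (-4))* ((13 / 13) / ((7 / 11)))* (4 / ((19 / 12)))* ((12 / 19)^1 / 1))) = -145.48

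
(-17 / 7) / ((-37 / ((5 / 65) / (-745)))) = -17 / 2508415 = -0.00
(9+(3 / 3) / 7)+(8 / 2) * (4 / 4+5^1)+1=239 / 7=34.14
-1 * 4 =-4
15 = 15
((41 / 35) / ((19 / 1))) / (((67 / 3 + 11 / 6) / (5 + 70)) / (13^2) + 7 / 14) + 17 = 8692598 / 507661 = 17.12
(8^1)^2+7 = 71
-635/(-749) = 635/749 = 0.85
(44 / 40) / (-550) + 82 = 40999 / 500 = 82.00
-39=-39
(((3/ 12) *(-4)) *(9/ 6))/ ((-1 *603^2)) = 1/ 242406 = 0.00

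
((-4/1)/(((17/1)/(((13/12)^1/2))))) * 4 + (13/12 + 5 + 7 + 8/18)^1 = 7967/612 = 13.02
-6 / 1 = -6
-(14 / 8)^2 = -49 / 16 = -3.06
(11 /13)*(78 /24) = 11 /4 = 2.75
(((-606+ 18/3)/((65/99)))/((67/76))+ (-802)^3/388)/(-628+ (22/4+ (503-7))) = 224827663004/21375211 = 10518.15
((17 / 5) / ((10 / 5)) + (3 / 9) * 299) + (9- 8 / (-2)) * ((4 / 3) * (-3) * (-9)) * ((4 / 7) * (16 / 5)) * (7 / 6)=32993 / 30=1099.77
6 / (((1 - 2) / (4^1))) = -24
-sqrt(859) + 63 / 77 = -28.49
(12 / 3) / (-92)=-1 / 23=-0.04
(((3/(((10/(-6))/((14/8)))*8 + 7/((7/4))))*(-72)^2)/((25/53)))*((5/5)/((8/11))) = -5950098/475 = -12526.52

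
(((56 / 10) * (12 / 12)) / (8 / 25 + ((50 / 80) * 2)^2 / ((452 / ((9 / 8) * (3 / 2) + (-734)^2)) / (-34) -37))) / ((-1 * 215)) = -347011902912 / 3700672136401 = -0.09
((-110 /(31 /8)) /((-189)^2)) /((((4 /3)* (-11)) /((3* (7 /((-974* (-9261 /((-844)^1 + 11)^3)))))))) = -2407370 /33017139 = -0.07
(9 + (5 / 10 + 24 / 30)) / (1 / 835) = 17201 / 2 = 8600.50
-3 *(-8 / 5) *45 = 216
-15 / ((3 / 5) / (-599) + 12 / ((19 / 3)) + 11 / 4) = -3414300 / 1057007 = -3.23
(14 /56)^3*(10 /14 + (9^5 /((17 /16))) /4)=1653457 /7616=217.10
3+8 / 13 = 47 / 13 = 3.62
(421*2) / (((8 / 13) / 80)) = 109460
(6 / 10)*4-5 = -2.60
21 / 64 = 0.33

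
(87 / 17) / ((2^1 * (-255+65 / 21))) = -1827 / 179860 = -0.01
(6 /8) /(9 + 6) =0.05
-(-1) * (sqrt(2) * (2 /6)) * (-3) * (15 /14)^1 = -15 * sqrt(2) /14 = -1.52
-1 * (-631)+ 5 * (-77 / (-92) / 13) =755061 / 1196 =631.32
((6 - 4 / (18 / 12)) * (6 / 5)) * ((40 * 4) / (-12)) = -160 / 3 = -53.33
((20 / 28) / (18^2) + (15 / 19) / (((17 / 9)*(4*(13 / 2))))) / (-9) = -0.00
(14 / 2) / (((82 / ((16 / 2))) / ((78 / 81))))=728 / 1107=0.66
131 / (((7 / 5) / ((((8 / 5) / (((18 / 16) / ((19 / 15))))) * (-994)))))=-22620032 / 135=-167555.79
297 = 297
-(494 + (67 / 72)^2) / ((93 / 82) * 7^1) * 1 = -105180785 / 1687392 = -62.33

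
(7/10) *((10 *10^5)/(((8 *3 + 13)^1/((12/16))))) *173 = 90825000/37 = 2454729.73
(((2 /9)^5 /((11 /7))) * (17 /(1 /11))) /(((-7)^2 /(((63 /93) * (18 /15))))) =0.00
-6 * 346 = -2076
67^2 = 4489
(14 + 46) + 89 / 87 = 5309 / 87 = 61.02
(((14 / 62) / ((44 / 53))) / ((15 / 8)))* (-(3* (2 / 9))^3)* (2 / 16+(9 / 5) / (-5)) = 34874 / 3452625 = 0.01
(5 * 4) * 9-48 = 132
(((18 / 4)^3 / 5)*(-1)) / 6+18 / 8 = -63 / 80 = -0.79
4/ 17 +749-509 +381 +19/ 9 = 95372/ 153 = 623.35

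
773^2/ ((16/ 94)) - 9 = 3510473.88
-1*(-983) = 983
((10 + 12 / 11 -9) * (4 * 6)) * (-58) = -32016 / 11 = -2910.55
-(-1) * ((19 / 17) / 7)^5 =2476099 / 23863536599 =0.00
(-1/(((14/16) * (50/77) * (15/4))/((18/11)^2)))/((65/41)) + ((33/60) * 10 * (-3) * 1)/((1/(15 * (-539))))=133401.71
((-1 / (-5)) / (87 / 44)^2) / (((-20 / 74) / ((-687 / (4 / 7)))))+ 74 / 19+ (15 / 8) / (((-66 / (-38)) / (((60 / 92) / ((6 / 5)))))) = 1125678588719 / 4851224400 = 232.04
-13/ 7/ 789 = -0.00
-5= -5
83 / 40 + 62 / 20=207 / 40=5.18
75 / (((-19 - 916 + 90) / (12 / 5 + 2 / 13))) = -498 / 2197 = -0.23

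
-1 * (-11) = 11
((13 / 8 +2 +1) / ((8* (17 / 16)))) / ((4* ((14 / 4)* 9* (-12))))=-37 / 102816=-0.00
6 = 6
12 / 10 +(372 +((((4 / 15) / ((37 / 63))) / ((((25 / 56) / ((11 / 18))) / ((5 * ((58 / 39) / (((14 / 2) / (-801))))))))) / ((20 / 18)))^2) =226927.48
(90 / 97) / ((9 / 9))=90 / 97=0.93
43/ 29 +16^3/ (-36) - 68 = -47057/ 261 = -180.30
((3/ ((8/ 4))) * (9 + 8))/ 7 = 51/ 14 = 3.64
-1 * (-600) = 600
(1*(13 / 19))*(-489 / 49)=-6357 / 931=-6.83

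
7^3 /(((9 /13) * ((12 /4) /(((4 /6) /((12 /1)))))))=4459 /486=9.17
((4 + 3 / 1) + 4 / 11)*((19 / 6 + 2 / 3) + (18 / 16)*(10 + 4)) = 6345 / 44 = 144.20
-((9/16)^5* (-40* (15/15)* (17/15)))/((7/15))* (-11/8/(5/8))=-11042163/917504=-12.04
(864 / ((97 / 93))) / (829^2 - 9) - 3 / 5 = -6236961 / 10415860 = -0.60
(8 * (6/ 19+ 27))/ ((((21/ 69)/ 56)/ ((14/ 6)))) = 1782592/ 19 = 93820.63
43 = 43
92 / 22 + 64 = 750 / 11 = 68.18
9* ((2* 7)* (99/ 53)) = 12474/ 53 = 235.36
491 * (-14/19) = -6874/19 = -361.79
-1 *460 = -460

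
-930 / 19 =-48.95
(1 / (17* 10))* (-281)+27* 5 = 22669 / 170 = 133.35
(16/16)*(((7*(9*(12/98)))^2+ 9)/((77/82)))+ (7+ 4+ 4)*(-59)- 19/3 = -9263180/11319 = -818.37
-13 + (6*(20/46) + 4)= -147/23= -6.39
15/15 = 1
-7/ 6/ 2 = -0.58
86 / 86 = 1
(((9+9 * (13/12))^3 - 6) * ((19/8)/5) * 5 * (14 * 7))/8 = 392408121/2048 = 191605.53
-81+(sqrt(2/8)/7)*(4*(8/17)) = -9623/119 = -80.87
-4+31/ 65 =-229/ 65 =-3.52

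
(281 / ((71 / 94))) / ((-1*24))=-13207 / 852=-15.50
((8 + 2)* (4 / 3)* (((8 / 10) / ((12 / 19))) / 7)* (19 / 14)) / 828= 361 / 91287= 0.00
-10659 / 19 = -561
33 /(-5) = -33 /5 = -6.60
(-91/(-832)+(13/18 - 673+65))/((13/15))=-1748645/2496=-700.58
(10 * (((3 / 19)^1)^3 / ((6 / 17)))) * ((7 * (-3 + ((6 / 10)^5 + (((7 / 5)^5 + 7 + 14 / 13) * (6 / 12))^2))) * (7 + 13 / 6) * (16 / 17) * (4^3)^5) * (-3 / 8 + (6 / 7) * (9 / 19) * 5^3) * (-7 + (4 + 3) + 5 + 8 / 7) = 5706547109210940238498627584 / 60222555859375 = 94757637363253.61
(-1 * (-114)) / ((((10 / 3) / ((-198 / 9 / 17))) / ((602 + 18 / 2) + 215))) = -3107412 / 85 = -36557.79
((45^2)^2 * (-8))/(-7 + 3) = 8201250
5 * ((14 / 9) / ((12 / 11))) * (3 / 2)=385 / 36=10.69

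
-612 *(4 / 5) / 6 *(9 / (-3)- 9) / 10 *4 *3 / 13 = 29376 / 325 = 90.39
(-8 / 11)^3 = -512 / 1331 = -0.38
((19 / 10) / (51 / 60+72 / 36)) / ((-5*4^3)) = -1 / 480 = -0.00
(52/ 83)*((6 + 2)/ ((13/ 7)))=224/ 83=2.70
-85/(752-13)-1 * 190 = -140495/739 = -190.12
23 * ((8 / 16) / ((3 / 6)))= 23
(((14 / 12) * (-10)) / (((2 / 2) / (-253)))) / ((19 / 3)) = 8855 / 19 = 466.05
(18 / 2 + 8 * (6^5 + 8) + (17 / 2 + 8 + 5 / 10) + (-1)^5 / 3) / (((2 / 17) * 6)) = 3177181 / 36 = 88255.03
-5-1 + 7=1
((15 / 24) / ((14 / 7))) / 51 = 5 / 816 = 0.01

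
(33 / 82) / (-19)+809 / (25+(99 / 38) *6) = 11961271 / 601388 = 19.89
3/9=1/3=0.33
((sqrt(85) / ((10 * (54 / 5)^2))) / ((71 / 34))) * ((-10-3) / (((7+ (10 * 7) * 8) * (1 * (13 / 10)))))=-425 * sqrt(85) / 58694706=-0.00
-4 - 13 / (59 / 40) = -756 / 59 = -12.81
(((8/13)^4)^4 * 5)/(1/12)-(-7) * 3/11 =14159522277475809621/7319582701014978251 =1.93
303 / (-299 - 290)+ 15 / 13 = 4896 / 7657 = 0.64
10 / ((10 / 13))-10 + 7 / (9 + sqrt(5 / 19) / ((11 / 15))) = 11113 / 2938-55 * sqrt(95) / 8814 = 3.72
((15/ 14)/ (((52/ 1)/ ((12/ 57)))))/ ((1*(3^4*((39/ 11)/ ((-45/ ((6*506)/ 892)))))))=-5575/ 27916434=-0.00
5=5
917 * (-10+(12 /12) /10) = -90783 /10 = -9078.30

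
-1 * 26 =-26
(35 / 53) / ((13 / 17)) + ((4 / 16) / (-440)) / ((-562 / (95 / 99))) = 11652835811 / 13493772864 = 0.86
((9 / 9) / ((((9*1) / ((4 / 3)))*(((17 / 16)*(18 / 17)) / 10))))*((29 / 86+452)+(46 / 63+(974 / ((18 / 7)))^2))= 1122896581280 / 5924583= 189531.75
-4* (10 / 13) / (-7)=0.44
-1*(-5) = 5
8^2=64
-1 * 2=-2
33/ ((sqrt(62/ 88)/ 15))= 990*sqrt(341)/ 31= 589.73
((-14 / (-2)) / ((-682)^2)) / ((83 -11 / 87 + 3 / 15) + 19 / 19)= 3045 / 17010514928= 0.00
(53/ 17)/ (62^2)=53/ 65348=0.00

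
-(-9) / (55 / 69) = 621 / 55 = 11.29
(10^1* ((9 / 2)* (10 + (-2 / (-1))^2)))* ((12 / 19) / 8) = 49.74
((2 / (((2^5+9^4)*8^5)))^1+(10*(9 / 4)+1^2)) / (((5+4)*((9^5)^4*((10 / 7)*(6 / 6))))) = 5923080877 / 39398025644390317220655759360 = 0.00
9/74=0.12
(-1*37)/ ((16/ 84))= -777/ 4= -194.25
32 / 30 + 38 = 586 / 15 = 39.07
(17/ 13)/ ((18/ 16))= 136/ 117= 1.16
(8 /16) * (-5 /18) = -5 /36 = -0.14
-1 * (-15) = 15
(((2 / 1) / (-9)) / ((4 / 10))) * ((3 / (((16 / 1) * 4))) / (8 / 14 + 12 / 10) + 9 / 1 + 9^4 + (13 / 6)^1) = -391176935 / 107136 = -3651.22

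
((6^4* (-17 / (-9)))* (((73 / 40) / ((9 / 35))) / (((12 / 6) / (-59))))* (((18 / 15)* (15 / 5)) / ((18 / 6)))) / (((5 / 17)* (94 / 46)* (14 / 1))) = -85885887 / 1175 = -73094.37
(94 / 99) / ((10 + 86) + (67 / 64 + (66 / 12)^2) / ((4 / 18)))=256 / 63855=0.00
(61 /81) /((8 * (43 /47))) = 2867 /27864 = 0.10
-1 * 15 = -15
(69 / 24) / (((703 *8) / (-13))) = -299 / 44992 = -0.01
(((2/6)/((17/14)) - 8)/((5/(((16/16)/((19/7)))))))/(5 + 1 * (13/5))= -1379/18411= -0.07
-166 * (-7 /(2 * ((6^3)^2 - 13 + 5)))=83 /6664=0.01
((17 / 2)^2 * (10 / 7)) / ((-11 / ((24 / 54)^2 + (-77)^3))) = 53434881865 / 12474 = 4283700.65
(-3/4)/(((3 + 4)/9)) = -0.96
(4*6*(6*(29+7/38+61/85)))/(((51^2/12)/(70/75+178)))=8295320704/2333675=3554.62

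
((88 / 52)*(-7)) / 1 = -154 / 13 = -11.85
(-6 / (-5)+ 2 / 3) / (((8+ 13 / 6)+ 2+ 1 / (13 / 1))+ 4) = 104 / 905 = 0.11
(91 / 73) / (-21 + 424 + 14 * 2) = 91 / 31463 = 0.00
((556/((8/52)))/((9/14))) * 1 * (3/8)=12649/6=2108.17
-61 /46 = -1.33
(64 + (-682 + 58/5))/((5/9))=-27288/25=-1091.52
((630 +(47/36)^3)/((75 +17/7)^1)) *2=206479721/12643776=16.33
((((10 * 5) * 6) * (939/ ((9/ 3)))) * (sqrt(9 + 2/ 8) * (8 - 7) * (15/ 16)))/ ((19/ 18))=3169125 * sqrt(37)/ 76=253645.19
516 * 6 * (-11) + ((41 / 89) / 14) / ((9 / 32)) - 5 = -190979371 / 5607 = -34060.88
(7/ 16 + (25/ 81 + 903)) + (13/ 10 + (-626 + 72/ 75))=9072199/ 32400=280.01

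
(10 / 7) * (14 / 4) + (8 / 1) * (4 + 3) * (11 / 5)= 641 / 5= 128.20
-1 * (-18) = 18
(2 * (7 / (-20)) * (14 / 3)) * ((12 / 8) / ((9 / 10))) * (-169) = 8281 / 9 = 920.11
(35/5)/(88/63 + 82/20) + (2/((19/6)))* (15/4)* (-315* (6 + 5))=-539884485/65797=-8205.31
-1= -1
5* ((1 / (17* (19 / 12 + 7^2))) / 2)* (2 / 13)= 0.00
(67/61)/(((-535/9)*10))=-603/326350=-0.00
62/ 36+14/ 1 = 283/ 18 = 15.72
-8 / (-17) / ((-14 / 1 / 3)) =-0.10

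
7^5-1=16806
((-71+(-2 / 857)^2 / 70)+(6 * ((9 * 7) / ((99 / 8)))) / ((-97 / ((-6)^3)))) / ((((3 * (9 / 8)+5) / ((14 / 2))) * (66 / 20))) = -1308318036496 / 1732665810513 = -0.76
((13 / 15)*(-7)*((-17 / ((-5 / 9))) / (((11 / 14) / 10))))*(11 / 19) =-129948 / 95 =-1367.87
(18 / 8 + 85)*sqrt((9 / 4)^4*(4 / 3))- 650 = -650 + 9423*sqrt(3) / 32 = -139.97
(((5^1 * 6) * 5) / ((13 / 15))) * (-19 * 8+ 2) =-337500 / 13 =-25961.54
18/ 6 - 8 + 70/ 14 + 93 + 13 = 106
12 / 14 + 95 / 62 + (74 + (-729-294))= -410829 / 434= -946.61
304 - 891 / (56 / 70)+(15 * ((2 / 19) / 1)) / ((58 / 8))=-1784209 / 2204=-809.53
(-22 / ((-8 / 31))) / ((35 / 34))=5797 / 70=82.81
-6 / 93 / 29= -2 / 899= -0.00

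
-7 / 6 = -1.17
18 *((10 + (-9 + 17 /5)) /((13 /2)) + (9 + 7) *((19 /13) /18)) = 2312 /65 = 35.57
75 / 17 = 4.41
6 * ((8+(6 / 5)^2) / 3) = 472 / 25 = 18.88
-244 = -244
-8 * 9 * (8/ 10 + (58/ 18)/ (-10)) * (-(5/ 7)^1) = 172/ 7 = 24.57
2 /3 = 0.67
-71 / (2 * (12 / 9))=-213 / 8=-26.62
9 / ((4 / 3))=27 / 4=6.75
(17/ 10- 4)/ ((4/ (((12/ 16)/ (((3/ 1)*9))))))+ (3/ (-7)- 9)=-95201/ 10080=-9.44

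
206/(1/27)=5562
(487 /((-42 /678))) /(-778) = 55031 /5446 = 10.10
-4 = -4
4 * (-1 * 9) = -36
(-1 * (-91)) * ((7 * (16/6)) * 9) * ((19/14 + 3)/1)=66612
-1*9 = -9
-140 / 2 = -70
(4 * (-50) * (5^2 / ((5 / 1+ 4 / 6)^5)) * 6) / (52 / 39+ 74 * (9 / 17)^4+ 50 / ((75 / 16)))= -1215000 / 4215337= -0.29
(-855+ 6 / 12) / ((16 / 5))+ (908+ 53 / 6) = 649.80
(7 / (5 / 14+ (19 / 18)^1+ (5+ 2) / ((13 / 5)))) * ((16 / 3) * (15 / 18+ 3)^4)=178258717 / 90774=1963.76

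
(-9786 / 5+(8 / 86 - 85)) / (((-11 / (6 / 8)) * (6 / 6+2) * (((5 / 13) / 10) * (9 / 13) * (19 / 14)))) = 173133233 / 134805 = 1284.32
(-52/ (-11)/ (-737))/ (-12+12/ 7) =91/ 145926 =0.00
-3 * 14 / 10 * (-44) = 924 / 5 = 184.80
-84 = -84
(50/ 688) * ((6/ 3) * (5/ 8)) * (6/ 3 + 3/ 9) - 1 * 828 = -3417109/ 4128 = -827.79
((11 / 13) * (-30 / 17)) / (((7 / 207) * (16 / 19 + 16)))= -129789 / 49504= -2.62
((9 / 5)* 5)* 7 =63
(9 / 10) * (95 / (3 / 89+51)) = 1.68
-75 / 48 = -25 / 16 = -1.56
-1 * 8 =-8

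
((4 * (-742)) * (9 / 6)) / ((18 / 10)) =-7420 / 3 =-2473.33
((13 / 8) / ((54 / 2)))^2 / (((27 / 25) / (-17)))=-71825 / 1259712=-0.06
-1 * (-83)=83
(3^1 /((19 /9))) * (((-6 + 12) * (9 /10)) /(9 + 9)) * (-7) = -567 /190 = -2.98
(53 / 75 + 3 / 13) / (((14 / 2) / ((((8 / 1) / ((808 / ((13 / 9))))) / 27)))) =914 / 12885075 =0.00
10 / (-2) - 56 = -61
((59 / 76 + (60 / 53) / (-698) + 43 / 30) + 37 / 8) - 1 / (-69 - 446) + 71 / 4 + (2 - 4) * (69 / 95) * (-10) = 33978597295 / 868767096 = 39.11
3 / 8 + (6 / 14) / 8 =3 / 7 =0.43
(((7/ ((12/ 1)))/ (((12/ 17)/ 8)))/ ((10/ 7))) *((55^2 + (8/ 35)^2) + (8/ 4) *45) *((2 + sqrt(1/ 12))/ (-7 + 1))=-5498.84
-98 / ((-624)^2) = -49 / 194688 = -0.00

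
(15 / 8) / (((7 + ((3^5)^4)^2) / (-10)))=-75 / 48630661836227715232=-0.00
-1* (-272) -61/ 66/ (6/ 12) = 8915/ 33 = 270.15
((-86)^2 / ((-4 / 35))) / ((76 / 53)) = -3429895 / 76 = -45130.20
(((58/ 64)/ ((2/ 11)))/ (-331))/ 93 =-319/ 1970112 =-0.00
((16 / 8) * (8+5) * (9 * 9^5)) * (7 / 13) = 7440174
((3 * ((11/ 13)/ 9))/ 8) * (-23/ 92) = -11/ 1248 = -0.01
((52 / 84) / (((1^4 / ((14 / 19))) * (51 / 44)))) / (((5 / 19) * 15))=1144 / 11475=0.10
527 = 527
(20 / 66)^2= 100 / 1089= 0.09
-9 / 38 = -0.24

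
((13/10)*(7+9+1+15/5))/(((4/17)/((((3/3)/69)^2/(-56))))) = -221/533232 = -0.00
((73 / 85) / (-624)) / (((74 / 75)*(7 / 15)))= -0.00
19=19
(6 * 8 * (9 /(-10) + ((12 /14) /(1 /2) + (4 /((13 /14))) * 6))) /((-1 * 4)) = -145566 /455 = -319.93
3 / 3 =1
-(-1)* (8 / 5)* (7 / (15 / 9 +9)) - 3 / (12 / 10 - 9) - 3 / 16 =1297 / 1040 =1.25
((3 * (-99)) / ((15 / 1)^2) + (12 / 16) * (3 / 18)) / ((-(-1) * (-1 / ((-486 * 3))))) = -174231 / 100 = -1742.31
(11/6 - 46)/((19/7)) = -1855/114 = -16.27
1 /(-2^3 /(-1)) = 1 /8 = 0.12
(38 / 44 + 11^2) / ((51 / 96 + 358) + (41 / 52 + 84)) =557648 / 2028631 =0.27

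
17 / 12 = 1.42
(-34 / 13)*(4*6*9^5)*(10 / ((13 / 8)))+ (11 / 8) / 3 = -22808986.05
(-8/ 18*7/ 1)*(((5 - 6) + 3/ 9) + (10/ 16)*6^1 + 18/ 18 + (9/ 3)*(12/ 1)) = -3367/ 27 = -124.70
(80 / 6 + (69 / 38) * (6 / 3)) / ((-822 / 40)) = -19340 / 23427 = -0.83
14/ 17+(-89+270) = 181.82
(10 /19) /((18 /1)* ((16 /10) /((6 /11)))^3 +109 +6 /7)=26250 /28138069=0.00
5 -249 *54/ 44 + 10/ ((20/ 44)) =-6129/ 22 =-278.59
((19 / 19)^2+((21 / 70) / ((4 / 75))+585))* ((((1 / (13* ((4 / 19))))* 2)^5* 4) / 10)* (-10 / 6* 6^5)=-949269501927 / 1485172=-639164.69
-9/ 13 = -0.69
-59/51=-1.16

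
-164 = -164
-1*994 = -994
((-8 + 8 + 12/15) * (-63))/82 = -126/205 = -0.61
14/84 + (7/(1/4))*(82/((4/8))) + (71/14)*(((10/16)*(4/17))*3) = 6560809/1428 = 4594.40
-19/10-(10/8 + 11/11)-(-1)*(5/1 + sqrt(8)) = 17/20 + 2*sqrt(2) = 3.68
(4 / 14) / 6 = 1 / 21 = 0.05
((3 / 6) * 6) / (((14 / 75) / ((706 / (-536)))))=-79425 / 3752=-21.17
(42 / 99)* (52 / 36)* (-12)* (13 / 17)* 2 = -18928 / 1683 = -11.25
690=690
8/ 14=4/ 7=0.57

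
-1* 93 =-93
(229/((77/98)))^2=10278436/121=84945.75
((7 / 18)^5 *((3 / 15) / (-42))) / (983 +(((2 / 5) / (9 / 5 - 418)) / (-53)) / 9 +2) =-264813493 / 6158400959776320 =-0.00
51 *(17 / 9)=96.33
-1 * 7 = -7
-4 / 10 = -2 / 5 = -0.40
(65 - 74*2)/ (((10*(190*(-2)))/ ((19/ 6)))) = 83/ 1200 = 0.07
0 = 0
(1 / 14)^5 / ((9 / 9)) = 1 / 537824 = 0.00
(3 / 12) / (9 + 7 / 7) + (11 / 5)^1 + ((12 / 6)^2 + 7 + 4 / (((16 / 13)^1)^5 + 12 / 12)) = 810517581 / 56794760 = 14.27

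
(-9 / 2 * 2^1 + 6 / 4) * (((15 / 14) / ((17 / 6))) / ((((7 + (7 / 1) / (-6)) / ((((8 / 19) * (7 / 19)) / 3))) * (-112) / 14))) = 135 / 42959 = 0.00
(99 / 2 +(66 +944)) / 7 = 151.36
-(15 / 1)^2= -225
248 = 248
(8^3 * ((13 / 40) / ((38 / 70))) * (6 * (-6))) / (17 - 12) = -209664 / 95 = -2206.99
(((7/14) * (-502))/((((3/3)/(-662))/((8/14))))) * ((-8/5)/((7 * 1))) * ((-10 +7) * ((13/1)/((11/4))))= 829480704/2695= 307785.05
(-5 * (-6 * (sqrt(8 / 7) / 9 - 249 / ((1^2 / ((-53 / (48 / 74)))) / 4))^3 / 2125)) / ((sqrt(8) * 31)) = 45062541881501 * sqrt(7) / 313749450+814946056033379399 * sqrt(2) / 13280400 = 86782989335.80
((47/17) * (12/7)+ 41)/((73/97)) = 527971/8687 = 60.78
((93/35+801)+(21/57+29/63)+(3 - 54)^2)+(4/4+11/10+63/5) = 8187925/2394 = 3420.19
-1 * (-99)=99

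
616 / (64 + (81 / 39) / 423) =376376 / 39107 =9.62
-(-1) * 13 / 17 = 13 / 17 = 0.76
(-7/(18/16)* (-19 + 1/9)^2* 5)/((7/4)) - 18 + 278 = -4434460/729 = -6082.94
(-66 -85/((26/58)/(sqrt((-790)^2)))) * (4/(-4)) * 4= 7792832/13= 599448.62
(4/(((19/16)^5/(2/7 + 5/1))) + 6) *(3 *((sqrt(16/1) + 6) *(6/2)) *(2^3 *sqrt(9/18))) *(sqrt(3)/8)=11663343270 *sqrt(6)/17332693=1648.29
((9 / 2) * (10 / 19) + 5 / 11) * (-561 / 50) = -3009 / 95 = -31.67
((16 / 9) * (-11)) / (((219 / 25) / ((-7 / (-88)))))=-350 / 1971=-0.18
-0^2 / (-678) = 0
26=26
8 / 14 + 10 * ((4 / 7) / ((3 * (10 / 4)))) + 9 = 31 / 3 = 10.33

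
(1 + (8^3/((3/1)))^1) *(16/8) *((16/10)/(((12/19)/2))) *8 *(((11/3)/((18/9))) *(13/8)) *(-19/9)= -21268676/243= -87525.42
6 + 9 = 15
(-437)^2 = 190969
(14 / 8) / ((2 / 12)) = 10.50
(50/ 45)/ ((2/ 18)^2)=90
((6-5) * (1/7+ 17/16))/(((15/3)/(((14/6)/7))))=9/112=0.08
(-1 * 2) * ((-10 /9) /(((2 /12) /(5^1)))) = 200 /3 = 66.67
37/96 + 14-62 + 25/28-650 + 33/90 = -2339753/3360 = -696.36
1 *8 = 8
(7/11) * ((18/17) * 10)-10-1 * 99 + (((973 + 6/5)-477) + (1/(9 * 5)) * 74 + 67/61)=204135506/513315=397.68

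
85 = 85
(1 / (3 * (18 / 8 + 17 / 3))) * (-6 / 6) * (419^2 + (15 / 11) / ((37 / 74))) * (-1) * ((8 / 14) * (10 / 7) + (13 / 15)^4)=26453506325156 / 2592253125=10204.83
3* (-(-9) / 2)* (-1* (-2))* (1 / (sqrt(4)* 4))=27 / 8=3.38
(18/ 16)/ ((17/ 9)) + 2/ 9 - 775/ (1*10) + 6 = -86515/ 1224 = -70.68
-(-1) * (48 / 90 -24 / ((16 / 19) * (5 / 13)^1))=-2207 / 30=-73.57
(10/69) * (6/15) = 4/69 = 0.06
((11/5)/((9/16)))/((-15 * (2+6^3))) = -88/73575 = -0.00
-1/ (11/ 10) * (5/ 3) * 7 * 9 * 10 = -10500/ 11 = -954.55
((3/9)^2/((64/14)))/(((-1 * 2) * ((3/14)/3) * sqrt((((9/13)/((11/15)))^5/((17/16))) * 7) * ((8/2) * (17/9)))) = -143143 * sqrt(255255)/7138368000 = -0.01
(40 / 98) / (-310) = -2 / 1519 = -0.00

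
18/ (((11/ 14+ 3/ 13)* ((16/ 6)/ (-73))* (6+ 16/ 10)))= -179361/ 2812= -63.78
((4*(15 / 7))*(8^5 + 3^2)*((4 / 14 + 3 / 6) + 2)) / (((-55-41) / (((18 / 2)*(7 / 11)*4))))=-57523635 / 308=-186765.05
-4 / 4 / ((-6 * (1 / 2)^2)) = 2 / 3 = 0.67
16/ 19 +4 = 92/ 19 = 4.84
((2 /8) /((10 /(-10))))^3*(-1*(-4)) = -1 /16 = -0.06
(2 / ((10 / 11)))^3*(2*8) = 21296 / 125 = 170.37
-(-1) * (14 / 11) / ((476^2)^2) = 1 / 40335965824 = 0.00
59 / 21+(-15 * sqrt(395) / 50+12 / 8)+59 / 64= 7031 / 1344 - 3 * sqrt(395) / 10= -0.73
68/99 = 0.69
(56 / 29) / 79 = 56 / 2291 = 0.02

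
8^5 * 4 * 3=393216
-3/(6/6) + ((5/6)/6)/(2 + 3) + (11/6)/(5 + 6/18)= -757/288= -2.63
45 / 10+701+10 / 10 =1413 / 2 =706.50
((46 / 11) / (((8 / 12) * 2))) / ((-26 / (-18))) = 621 / 286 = 2.17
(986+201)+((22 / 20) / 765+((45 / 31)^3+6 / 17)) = 1190.41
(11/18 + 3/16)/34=115/4896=0.02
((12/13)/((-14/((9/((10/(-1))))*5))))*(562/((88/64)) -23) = 114561/1001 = 114.45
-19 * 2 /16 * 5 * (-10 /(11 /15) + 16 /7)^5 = 6056068537063660 /2706784157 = 2237366.63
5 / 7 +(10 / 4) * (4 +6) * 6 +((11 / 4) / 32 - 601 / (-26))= 2025769 / 11648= 173.92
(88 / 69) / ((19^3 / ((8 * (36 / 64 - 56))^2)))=17308918 / 473271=36.57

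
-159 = -159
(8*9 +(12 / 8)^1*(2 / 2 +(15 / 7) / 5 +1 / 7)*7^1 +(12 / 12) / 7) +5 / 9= 11239 / 126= 89.20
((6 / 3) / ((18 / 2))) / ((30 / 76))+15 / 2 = 2177 / 270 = 8.06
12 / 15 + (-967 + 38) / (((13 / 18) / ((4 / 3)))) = -111428 / 65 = -1714.28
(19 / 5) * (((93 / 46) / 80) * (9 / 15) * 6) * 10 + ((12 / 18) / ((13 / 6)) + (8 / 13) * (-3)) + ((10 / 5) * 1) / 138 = 15079 / 7800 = 1.93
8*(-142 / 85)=-1136 / 85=-13.36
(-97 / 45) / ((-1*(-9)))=-97 / 405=-0.24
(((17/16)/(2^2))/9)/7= 17/4032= 0.00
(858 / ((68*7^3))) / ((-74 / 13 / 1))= -0.01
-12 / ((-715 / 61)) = 732 / 715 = 1.02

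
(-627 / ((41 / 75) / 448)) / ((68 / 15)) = -113345.77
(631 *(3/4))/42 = 631/56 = 11.27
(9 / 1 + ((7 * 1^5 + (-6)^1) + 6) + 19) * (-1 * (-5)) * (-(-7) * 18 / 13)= 1696.15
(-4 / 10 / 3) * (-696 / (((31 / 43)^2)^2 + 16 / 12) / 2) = 2379485496 / 82228835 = 28.94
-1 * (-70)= 70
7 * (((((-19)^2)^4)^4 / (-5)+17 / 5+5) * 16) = -9318226294819396934720040888620694918784528 / 5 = -1863645258963879386944008000000000000000000.00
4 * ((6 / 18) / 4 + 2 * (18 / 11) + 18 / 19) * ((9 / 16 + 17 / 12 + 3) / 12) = 2579527 / 361152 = 7.14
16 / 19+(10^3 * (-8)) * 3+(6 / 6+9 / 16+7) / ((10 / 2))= -36476117 / 1520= -23997.45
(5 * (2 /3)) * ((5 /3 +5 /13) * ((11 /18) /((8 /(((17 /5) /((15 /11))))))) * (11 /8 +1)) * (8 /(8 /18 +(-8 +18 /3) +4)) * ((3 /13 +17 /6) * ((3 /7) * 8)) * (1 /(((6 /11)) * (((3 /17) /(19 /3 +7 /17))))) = 6426495856 /862407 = 7451.81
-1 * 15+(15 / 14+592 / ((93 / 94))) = 760937 / 1302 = 584.44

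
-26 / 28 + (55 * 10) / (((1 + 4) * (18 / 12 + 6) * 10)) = 113 / 210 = 0.54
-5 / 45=-1 / 9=-0.11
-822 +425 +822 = 425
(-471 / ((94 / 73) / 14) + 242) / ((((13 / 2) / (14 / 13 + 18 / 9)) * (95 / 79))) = -22295696 / 11609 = -1920.55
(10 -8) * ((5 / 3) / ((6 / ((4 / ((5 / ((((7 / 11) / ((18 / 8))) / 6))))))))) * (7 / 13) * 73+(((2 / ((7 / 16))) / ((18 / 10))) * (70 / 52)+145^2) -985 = 696517376 / 34749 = 20044.24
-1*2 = -2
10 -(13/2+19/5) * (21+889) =-9363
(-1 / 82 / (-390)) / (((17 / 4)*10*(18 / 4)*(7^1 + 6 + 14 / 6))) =1 / 93781350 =0.00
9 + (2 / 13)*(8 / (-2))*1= 109 / 13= 8.38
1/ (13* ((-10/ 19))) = -19/ 130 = -0.15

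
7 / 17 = 0.41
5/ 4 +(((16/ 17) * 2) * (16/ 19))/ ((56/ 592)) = 162857/ 9044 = 18.01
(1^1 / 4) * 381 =381 / 4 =95.25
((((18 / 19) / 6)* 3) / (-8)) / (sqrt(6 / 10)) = -3* sqrt(15) / 152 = -0.08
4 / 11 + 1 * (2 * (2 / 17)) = 112 / 187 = 0.60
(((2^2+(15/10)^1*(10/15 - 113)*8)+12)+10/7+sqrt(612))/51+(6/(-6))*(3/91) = -121235/4641+2*sqrt(17)/17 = -25.64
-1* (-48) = 48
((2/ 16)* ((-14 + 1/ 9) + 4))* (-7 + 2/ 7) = 4183/ 504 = 8.30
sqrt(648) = 18 * sqrt(2) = 25.46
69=69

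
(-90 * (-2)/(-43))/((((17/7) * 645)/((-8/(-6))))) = -112/31433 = -0.00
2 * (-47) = -94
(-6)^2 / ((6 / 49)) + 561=855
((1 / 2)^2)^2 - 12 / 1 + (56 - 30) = 225 / 16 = 14.06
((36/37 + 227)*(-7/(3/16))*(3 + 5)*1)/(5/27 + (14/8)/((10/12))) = -680198400/22829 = -29795.37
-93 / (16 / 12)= -279 / 4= -69.75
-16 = -16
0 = 0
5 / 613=0.01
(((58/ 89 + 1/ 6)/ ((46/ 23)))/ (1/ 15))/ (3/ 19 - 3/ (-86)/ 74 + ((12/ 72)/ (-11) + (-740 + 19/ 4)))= -2179662045/ 261058687342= -0.01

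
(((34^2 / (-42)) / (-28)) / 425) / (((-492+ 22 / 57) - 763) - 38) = -323 / 180513550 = -0.00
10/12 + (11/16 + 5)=313/48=6.52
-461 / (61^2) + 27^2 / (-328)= -2863817 / 1220488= -2.35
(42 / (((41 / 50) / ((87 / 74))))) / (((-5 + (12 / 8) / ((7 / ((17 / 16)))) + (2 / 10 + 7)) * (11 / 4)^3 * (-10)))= -654796800 / 5490006313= -0.12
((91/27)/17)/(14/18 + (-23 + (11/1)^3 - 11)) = 91/595680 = 0.00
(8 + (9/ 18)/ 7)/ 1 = 113/ 14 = 8.07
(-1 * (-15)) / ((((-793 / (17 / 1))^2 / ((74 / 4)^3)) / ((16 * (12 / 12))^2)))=7026584160 / 628849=11173.72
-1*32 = -32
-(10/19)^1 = -10/19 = -0.53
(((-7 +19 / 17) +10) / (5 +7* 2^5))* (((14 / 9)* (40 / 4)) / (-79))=-9800 / 2767923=-0.00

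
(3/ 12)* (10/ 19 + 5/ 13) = 225/ 988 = 0.23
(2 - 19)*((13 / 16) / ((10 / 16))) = -221 / 10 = -22.10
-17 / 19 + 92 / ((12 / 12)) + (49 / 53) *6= 97329 / 1007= 96.65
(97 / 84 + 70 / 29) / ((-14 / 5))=-43465 / 34104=-1.27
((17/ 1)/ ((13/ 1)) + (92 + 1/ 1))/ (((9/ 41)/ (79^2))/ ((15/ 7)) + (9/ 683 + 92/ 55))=5892260065945/ 105334822996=55.94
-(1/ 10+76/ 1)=-761/ 10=-76.10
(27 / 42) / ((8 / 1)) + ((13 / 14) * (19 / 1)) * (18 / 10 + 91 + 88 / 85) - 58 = 15209181 / 9520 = 1597.60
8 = 8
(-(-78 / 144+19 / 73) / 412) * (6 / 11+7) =40919 / 7940064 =0.01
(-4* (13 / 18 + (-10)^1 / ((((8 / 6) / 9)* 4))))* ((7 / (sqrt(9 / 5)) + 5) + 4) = 8141* sqrt(5) / 54 + 1163 / 2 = 918.61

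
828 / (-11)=-828 / 11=-75.27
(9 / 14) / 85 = 9 / 1190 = 0.01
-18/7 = -2.57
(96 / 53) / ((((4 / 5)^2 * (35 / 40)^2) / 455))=624000 / 371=1681.94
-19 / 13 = -1.46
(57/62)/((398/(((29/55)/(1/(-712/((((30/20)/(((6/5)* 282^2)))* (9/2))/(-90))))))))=374378633856/339295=1103401.56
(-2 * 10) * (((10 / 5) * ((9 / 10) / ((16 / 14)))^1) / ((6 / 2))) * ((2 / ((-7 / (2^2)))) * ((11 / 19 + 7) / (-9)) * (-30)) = 5760 / 19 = 303.16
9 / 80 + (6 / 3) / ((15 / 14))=95 / 48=1.98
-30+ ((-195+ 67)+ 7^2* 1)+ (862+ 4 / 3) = 2263 / 3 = 754.33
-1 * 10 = -10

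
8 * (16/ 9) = 128/ 9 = 14.22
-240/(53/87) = -20880/53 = -393.96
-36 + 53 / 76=-2683 / 76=-35.30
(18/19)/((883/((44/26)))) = 396/218101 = 0.00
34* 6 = 204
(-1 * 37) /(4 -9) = 37 /5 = 7.40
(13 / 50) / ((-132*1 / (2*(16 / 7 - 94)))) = 1391 / 3850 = 0.36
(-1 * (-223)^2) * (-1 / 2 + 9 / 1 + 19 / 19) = -944851 / 2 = -472425.50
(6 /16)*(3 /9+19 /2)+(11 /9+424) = 61763 /144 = 428.91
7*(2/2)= 7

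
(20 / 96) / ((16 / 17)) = 85 / 384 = 0.22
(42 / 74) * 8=168 / 37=4.54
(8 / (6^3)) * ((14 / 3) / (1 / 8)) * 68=7616 / 81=94.02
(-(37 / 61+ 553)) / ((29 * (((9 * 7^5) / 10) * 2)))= -0.00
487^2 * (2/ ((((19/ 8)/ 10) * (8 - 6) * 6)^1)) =166434.39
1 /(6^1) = 1 /6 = 0.17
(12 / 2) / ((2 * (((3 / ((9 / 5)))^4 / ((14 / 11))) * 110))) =0.00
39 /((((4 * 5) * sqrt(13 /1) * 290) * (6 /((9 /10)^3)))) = 729 * sqrt(13) /11600000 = 0.00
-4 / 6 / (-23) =2 / 69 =0.03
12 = 12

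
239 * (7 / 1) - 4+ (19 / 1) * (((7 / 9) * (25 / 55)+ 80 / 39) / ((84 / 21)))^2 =44413679251 / 26501904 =1675.87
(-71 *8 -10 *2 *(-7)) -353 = -781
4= 4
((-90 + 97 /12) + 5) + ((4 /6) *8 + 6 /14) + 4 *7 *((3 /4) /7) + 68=-13 /84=-0.15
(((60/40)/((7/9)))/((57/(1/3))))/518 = 3/137788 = 0.00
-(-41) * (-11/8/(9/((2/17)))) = -451/612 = -0.74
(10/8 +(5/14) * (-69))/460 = -131/2576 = -0.05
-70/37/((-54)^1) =35/999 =0.04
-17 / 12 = -1.42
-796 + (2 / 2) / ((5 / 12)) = -3968 / 5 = -793.60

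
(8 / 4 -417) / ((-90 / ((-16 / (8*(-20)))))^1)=83 / 180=0.46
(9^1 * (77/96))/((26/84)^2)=101871/1352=75.35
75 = 75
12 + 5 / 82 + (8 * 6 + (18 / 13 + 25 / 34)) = 62.18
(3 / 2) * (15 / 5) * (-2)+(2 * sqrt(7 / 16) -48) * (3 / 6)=-33+sqrt(7) / 4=-32.34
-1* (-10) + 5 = 15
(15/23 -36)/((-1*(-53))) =-813/1219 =-0.67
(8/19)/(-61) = -8/1159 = -0.01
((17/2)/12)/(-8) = -17/192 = -0.09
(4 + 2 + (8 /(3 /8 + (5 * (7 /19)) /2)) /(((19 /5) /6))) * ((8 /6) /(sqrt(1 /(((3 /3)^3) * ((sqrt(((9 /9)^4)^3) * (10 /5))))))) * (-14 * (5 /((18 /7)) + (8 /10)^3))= -160017704 * sqrt(2) /221625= -1021.09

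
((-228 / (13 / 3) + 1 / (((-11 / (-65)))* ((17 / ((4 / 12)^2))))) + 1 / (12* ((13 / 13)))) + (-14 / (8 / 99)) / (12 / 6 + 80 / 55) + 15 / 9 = -335813507 / 3325608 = -100.98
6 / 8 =3 / 4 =0.75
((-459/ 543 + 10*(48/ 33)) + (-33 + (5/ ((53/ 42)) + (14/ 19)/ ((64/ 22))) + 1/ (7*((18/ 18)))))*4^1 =-59.77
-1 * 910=-910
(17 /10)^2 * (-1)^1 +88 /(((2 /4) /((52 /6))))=456733 /300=1522.44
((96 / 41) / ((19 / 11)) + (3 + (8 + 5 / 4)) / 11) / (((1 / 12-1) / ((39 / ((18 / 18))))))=-9902295 / 94259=-105.05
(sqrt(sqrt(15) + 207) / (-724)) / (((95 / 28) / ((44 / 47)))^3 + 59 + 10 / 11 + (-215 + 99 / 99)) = 467489792 * sqrt(sqrt(15) + 207) / 36042251899835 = 0.00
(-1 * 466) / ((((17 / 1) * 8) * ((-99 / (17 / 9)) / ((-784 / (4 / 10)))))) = -114170 / 891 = -128.14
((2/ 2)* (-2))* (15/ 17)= -30/ 17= -1.76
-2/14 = -1/7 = -0.14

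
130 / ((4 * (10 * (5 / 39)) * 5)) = 507 / 100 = 5.07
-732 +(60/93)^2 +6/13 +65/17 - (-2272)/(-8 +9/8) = -12355780431/11680955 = -1057.77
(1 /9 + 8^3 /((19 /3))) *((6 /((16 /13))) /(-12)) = -179959 /5472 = -32.89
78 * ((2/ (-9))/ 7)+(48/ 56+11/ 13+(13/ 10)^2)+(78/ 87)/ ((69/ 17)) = 6907293/ 6069700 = 1.14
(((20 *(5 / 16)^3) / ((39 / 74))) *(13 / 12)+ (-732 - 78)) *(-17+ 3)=104347565 / 9216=11322.44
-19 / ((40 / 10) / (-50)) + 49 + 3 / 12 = 1147 / 4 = 286.75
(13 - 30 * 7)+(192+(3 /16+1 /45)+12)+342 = 251431 /720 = 349.21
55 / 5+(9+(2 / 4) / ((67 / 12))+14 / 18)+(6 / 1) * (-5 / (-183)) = 773593 / 36783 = 21.03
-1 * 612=-612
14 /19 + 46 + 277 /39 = 39895 /741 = 53.84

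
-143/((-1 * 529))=143/529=0.27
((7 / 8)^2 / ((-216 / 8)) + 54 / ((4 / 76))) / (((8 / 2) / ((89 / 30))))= 157786231 / 207360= 760.93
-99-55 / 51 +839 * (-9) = -390205 / 51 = -7651.08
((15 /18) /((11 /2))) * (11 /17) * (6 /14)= 5 /119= 0.04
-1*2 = -2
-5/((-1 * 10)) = 1/2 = 0.50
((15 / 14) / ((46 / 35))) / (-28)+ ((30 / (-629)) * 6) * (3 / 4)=-394935 / 1620304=-0.24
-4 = -4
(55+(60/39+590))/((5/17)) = 2198.23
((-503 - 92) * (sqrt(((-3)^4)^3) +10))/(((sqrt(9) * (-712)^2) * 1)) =-439705/1520832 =-0.29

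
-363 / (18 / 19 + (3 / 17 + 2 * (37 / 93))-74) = 10904157 / 2165225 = 5.04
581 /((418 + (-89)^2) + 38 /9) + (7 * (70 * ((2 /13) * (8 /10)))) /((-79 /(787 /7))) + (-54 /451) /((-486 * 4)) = -15339007117855 /178865988444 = -85.76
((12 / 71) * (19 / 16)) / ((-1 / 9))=-513 / 284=-1.81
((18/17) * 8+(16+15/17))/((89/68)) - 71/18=24713/1602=15.43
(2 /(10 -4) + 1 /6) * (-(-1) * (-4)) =-2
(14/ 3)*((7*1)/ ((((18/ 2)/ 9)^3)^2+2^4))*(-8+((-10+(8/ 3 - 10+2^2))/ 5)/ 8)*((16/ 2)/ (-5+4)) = 19600/ 153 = 128.10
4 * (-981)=-3924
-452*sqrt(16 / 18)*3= -904*sqrt(2)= -1278.45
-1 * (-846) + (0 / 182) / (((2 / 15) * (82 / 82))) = 846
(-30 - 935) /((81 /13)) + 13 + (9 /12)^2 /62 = -11399335 /80352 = -141.87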